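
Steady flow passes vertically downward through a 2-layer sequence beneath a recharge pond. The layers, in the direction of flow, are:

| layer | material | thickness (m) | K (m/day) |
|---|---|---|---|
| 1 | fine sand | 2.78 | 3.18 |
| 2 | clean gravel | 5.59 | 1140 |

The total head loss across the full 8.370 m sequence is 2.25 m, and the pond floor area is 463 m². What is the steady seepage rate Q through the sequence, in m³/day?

Flow is perpendicular to layering, so the layers act in series and the equivalent K is the thickness-weighted harmonic mean.
Total thickness L = 2.78 + 5.59 = 8.370 m.
Σ(b_i/K_i) = 2.78/3.18 + 5.59/1140 = 0.8791 d.
K_eq = L / Σ(b_i/K_i) = 8.370 / 0.8791 = 9.521 m/day.
Q = K_eq · A · (Δh/L) = 9.521 × 463 × (2.25/8.370) = 1185 m³/day.

1180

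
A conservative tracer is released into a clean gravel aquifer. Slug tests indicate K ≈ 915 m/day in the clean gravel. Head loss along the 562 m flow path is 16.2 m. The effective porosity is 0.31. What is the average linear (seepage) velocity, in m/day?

85.1

Hydraulic gradient i = Δh / L = 16.2 / 562 = 0.02883.
Darcy flux q = K · i = 915.0 × 0.02883 = 26.38 m/day.
Seepage velocity v = q / n_e = 26.38 / 0.31 = 85.08 m/day.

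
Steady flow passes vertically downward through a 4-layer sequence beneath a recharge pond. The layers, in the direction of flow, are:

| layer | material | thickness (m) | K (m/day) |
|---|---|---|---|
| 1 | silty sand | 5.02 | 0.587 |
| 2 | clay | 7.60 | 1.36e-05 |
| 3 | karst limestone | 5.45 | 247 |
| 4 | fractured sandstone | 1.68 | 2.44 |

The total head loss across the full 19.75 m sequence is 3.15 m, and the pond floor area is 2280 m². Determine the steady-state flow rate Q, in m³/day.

0.0129

Flow is perpendicular to layering, so the layers act in series and the equivalent K is the thickness-weighted harmonic mean.
Total thickness L = 5.02 + 7.60 + 5.45 + 1.68 = 19.75 m.
Σ(b_i/K_i) = 5.02/0.587 + 7.60/1.36e-05 + 5.45/247 + 1.68/2.44 = 5.588e+05 d.
K_eq = L / Σ(b_i/K_i) = 19.75 / 5.588e+05 = 3.534e-05 m/day.
Q = K_eq · A · (Δh/L) = 3.534e-05 × 2280 × (3.15/19.75) = 0.01285 m³/day.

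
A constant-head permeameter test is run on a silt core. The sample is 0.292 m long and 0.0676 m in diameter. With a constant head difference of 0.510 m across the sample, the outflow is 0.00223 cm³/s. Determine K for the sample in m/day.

0.0307

Cross-sectional area A = π·(d/2)² = π × (0.0676/2)² = 0.003589 m².
Convert discharge: 0.00223 cm³/s = 2.230e-09 m³/s.
Darcy's law rearranged: K = Q·L / (A·Δh) = 2.230e-09 × 0.292 / (0.003589 × 0.510) = 3.557e-07 m/s = 0.03074 m/day.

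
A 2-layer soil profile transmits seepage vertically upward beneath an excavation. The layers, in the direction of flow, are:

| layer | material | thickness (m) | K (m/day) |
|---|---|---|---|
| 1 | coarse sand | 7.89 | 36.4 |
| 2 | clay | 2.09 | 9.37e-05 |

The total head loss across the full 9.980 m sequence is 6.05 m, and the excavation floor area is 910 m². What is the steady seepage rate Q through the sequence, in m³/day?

Flow is perpendicular to layering, so the layers act in series and the equivalent K is the thickness-weighted harmonic mean.
Total thickness L = 7.89 + 2.09 = 9.980 m.
Σ(b_i/K_i) = 7.89/36.4 + 2.09/9.37e-05 = 22305 d.
K_eq = L / Σ(b_i/K_i) = 9.980 / 22305 = 0.0004474 m/day.
Q = K_eq · A · (Δh/L) = 0.0004474 × 910 × (6.05/9.980) = 0.2468 m³/day.

0.247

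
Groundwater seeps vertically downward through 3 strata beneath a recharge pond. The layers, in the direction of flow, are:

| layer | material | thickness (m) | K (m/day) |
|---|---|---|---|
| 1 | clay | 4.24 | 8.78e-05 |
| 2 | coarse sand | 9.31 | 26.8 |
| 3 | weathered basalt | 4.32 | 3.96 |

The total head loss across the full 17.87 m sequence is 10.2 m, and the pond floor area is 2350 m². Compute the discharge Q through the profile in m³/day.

0.496

Flow is perpendicular to layering, so the layers act in series and the equivalent K is the thickness-weighted harmonic mean.
Total thickness L = 4.24 + 9.31 + 4.32 = 17.87 m.
Σ(b_i/K_i) = 4.24/8.78e-05 + 9.31/26.8 + 4.32/3.96 = 48293 d.
K_eq = L / Σ(b_i/K_i) = 17.87 / 48293 = 0.0003700 m/day.
Q = K_eq · A · (Δh/L) = 0.0003700 × 2350 × (10.2/17.87) = 0.4963 m³/day.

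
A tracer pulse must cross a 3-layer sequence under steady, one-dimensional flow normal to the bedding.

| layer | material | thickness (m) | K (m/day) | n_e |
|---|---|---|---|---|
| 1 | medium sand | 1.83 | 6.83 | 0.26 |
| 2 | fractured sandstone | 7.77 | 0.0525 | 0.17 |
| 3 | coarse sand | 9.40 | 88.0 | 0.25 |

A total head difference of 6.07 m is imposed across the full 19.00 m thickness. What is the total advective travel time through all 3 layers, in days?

101

With flow normal to the layers, continuity requires the same specific discharge q through every layer.
Σ(b_i/K_i) = 1.83/6.83 + 7.77/0.0525 + 9.40/88.0 = 148.4 d.
q = Δh / Σ(b_i/K_i) = 6.07 / 148.4 = 0.04091 m/day.
In each layer the seepage velocity is v_i = q/n_i, so the layer transit time is t_i = b_i·n_i / q:
  layer 1 (medium sand): t_1 = 1.83 × 0.26 / 0.04091 = 11.63 d
  layer 2 (fractured sandstone): t_2 = 7.77 × 0.17 / 0.04091 = 32.29 d
  layer 3 (coarse sand): t_3 = 9.40 × 0.25 / 0.04091 = 57.44 d
Total t = Σ t_i = 101.4 days.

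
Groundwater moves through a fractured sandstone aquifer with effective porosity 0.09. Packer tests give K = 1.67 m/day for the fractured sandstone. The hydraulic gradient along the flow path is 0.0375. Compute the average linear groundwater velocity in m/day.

Hydraulic gradient i = 0.0375.
Darcy flux q = K · i = 1.670 × 0.03750 = 0.06263 m/day.
Seepage velocity v = q / n_e = 0.06263 / 0.09 = 0.6958 m/day.

0.696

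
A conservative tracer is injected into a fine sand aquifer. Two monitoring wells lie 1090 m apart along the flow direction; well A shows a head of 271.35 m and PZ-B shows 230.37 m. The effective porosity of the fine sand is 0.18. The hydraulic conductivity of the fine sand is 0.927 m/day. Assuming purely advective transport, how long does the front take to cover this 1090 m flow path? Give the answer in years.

Hydraulic gradient i = (271.35 − 230.37) / 1090 = 40.98 / 1090 = 0.03760.
Darcy flux q = K · i = 0.9270 × 0.03760 = 0.03485 m/day.
Seepage velocity v = q / n_e = 0.03485 / 0.18 = 0.1936 m/day.
Travel time t = L / v = 1090 / 0.1936 = 5630 days = 15.41 years.

15.4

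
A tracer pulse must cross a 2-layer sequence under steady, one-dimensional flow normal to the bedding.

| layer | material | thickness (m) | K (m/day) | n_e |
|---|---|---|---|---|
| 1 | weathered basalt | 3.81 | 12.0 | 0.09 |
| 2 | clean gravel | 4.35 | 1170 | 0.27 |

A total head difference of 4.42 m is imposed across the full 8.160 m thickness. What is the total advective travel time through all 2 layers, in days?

With flow normal to the layers, continuity requires the same specific discharge q through every layer.
Σ(b_i/K_i) = 3.81/12.0 + 4.35/1170 = 0.3212 d.
q = Δh / Σ(b_i/K_i) = 4.42 / 0.3212 = 13.76 m/day.
In each layer the seepage velocity is v_i = q/n_i, so the layer transit time is t_i = b_i·n_i / q:
  layer 1 (weathered basalt): t_1 = 3.81 × 0.09 / 13.76 = 0.02492 d
  layer 2 (clean gravel): t_2 = 4.35 × 0.27 / 13.76 = 0.08536 d
Total t = Σ t_i = 0.1103 days.

0.110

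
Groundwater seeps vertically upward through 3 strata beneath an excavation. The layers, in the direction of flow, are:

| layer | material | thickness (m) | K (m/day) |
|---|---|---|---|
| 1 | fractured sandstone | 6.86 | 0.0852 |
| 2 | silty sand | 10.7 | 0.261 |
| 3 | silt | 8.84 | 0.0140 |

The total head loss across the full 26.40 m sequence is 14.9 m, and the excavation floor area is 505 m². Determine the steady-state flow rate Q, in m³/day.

Flow is perpendicular to layering, so the layers act in series and the equivalent K is the thickness-weighted harmonic mean.
Total thickness L = 6.86 + 10.7 + 8.84 = 26.40 m.
Σ(b_i/K_i) = 6.86/0.0852 + 10.7/0.261 + 8.84/0.0140 = 752.9 d.
K_eq = L / Σ(b_i/K_i) = 26.40 / 752.9 = 0.03506 m/day.
Q = K_eq · A · (Δh/L) = 0.03506 × 505 × (14.9/26.40) = 9.993 m³/day.

9.99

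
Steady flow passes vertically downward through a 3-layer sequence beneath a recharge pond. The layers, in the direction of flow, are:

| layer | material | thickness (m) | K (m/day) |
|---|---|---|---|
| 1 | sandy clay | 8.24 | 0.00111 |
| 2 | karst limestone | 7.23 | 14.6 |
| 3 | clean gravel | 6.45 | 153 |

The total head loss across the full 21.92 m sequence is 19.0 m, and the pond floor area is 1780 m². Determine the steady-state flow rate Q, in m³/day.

4.56

Flow is perpendicular to layering, so the layers act in series and the equivalent K is the thickness-weighted harmonic mean.
Total thickness L = 8.24 + 7.23 + 6.45 = 21.92 m.
Σ(b_i/K_i) = 8.24/0.00111 + 7.23/14.6 + 6.45/153 = 7424 d.
K_eq = L / Σ(b_i/K_i) = 21.92 / 7424 = 0.002953 m/day.
Q = K_eq · A · (Δh/L) = 0.002953 × 1780 × (19.0/21.92) = 4.556 m³/day.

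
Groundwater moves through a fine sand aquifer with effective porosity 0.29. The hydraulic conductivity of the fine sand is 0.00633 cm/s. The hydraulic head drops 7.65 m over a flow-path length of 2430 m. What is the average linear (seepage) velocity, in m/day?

Convert K: 0.00633 cm/s × 864 = 5.469 m/day.
Hydraulic gradient i = Δh / L = 7.65 / 2430 = 0.003148.
Darcy flux q = K · i = 5.469 × 0.003148 = 0.01722 m/day.
Seepage velocity v = q / n_e = 0.01722 / 0.29 = 0.05937 m/day.

0.0594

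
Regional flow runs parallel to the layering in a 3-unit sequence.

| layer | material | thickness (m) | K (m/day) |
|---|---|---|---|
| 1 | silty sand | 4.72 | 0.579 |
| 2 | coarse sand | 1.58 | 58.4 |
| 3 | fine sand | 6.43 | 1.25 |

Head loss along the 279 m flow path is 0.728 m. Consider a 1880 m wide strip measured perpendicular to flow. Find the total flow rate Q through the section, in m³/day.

505

Flow is parallel to layering, so each bed carries its own Darcy discharge and the transmissivities add.
Σ(K_i·b_i) = 0.579×4.72 + 58.4×1.58 + 1.25×6.43 = 103.0 m²/day.
Hydraulic gradient i = Δh / L = 0.728 / 279 = 0.002609.
Q = Σ(K_i·b_i) · W · i = 103.0 × 1880 × 0.002609 = 505.5 m³/day.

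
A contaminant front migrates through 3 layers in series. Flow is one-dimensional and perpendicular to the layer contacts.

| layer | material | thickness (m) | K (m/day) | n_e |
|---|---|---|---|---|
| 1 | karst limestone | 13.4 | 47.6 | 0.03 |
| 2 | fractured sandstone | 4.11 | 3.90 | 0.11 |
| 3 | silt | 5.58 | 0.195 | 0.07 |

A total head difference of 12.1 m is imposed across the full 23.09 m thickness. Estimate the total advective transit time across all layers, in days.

With flow normal to the layers, continuity requires the same specific discharge q through every layer.
Σ(b_i/K_i) = 13.4/47.6 + 4.11/3.90 + 5.58/0.195 = 29.95 d.
q = Δh / Σ(b_i/K_i) = 12.1 / 29.95 = 0.4040 m/day.
In each layer the seepage velocity is v_i = q/n_i, so the layer transit time is t_i = b_i·n_i / q:
  layer 1 (karst limestone): t_1 = 13.4 × 0.03 / 0.4040 = 0.9951 d
  layer 2 (fractured sandstone): t_2 = 4.11 × 0.11 / 0.4040 = 1.119 d
  layer 3 (silt): t_3 = 5.58 × 0.07 / 0.4040 = 0.9668 d
Total t = Σ t_i = 3.081 days.

3.08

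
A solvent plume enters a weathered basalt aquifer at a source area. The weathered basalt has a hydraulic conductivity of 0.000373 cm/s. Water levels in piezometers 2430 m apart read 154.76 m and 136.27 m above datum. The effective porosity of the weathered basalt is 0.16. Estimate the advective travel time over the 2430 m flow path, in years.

Convert K: 0.000373 cm/s × 864 = 0.3223 m/day.
Hydraulic gradient i = (154.76 − 136.27) / 2430 = 18.49 / 2430 = 0.007609.
Darcy flux q = K · i = 0.3223 × 0.007609 = 0.002452 m/day.
Seepage velocity v = q / n_e = 0.002452 / 0.16 = 0.01533 m/day.
Travel time t = L / v = 2430 / 0.01533 = 1.586e+05 days = 434.1 years.

434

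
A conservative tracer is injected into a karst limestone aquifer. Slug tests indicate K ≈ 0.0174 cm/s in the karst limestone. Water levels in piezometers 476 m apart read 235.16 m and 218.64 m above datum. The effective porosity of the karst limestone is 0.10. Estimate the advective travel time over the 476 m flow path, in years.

Convert K: 0.0174 cm/s × 864 = 15.03 m/day.
Hydraulic gradient i = (235.16 − 218.64) / 476 = 16.52 / 476 = 0.03471.
Darcy flux q = K · i = 15.03 × 0.03471 = 0.5218 m/day.
Seepage velocity v = q / n_e = 0.5218 / 0.10 = 5.218 m/day.
Travel time t = L / v = 476 / 5.218 = 91.23 days = 0.2498 years.

0.250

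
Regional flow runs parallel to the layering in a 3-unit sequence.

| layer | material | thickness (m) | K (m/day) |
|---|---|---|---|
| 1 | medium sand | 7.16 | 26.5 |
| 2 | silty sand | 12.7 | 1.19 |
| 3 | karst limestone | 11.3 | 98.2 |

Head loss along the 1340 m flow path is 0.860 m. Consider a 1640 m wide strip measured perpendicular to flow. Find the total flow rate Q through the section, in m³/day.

Flow is parallel to layering, so each bed carries its own Darcy discharge and the transmissivities add.
Σ(K_i·b_i) = 26.5×7.16 + 1.19×12.7 + 98.2×11.3 = 1315 m²/day.
Hydraulic gradient i = Δh / L = 0.860 / 1340 = 0.0006418.
Q = Σ(K_i·b_i) · W · i = 1315 × 1640 × 0.0006418 = 1384 m³/day.

1380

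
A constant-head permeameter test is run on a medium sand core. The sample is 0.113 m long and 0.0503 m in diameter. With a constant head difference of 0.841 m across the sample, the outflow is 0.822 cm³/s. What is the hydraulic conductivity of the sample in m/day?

4.80

Cross-sectional area A = π·(d/2)² = π × (0.0503/2)² = 0.001987 m².
Convert discharge: 0.822 cm³/s = 8.220e-07 m³/s.
Darcy's law rearranged: K = Q·L / (A·Δh) = 8.220e-07 × 0.113 / (0.001987 × 0.841) = 5.558e-05 m/s = 4.802 m/day.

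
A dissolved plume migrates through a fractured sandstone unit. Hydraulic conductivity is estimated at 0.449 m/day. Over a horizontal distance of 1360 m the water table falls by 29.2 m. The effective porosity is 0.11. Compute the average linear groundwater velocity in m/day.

Hydraulic gradient i = Δh / L = 29.2 / 1360 = 0.02147.
Darcy flux q = K · i = 0.4490 × 0.02147 = 0.009640 m/day.
Seepage velocity v = q / n_e = 0.009640 / 0.11 = 0.08764 m/day.

0.0876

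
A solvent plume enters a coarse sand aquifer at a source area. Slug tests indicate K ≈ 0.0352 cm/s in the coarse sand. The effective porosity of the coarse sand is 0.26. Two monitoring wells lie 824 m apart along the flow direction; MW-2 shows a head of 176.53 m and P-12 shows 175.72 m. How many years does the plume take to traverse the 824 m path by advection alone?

Convert K: 0.0352 cm/s × 864 = 30.41 m/day.
Hydraulic gradient i = (176.53 − 175.72) / 824 = 0.81 / 824 = 0.0009830.
Darcy flux q = K · i = 30.41 × 0.0009830 = 0.02990 m/day.
Seepage velocity v = q / n_e = 0.02990 / 0.26 = 0.1150 m/day.
Travel time t = L / v = 824 / 0.1150 = 7166 days = 19.62 years.

19.6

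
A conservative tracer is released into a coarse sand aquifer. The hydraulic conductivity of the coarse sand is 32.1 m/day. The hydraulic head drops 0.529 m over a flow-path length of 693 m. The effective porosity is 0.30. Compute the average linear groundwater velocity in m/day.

Hydraulic gradient i = Δh / L = 0.529 / 693 = 0.0007633.
Darcy flux q = K · i = 32.10 × 0.0007633 = 0.02450 m/day.
Seepage velocity v = q / n_e = 0.02450 / 0.30 = 0.08168 m/day.

0.0817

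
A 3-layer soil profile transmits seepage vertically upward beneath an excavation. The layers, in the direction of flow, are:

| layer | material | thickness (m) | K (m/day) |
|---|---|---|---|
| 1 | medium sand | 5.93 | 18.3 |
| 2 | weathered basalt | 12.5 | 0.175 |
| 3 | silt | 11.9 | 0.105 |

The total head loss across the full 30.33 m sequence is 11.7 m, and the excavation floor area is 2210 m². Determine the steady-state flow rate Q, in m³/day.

140

Flow is perpendicular to layering, so the layers act in series and the equivalent K is the thickness-weighted harmonic mean.
Total thickness L = 5.93 + 12.5 + 11.9 = 30.33 m.
Σ(b_i/K_i) = 5.93/18.3 + 12.5/0.175 + 11.9/0.105 = 185.1 d.
K_eq = L / Σ(b_i/K_i) = 30.33 / 185.1 = 0.1639 m/day.
Q = K_eq · A · (Δh/L) = 0.1639 × 2210 × (11.7/30.33) = 139.7 m³/day.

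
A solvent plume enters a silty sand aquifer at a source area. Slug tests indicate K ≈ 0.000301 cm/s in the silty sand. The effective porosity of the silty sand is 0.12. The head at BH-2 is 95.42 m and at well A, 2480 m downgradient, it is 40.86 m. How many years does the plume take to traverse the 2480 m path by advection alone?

Convert K: 0.000301 cm/s × 864 = 0.2601 m/day.
Hydraulic gradient i = (95.42 − 40.86) / 2480 = 54.56 / 2480 = 0.02200.
Darcy flux q = K · i = 0.2601 × 0.02200 = 0.005721 m/day.
Seepage velocity v = q / n_e = 0.005721 / 0.12 = 0.04768 m/day.
Travel time t = L / v = 2480 / 0.04768 = 52015 days = 142.4 years.

142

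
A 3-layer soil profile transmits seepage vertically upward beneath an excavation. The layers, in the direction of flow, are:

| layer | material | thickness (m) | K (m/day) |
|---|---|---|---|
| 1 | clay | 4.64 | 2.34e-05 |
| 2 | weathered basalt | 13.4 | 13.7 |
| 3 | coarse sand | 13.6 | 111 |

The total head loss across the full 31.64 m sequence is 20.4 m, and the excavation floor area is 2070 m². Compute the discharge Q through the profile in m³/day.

0.213

Flow is perpendicular to layering, so the layers act in series and the equivalent K is the thickness-weighted harmonic mean.
Total thickness L = 4.64 + 13.4 + 13.6 = 31.64 m.
Σ(b_i/K_i) = 4.64/2.34e-05 + 13.4/13.7 + 13.6/111 = 1.983e+05 d.
K_eq = L / Σ(b_i/K_i) = 31.64 / 1.983e+05 = 0.0001596 m/day.
Q = K_eq · A · (Δh/L) = 0.0001596 × 2070 × (20.4/31.64) = 0.2130 m³/day.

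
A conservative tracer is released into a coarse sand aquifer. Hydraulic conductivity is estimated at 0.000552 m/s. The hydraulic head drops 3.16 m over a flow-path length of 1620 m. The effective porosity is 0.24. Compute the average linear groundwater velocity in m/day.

Convert K: 0.000552 m/s × 86400 = 47.69 m/day.
Hydraulic gradient i = Δh / L = 3.16 / 1620 = 0.001951.
Darcy flux q = K · i = 47.69 × 0.001951 = 0.09303 m/day.
Seepage velocity v = q / n_e = 0.09303 / 0.24 = 0.3876 m/day.

0.388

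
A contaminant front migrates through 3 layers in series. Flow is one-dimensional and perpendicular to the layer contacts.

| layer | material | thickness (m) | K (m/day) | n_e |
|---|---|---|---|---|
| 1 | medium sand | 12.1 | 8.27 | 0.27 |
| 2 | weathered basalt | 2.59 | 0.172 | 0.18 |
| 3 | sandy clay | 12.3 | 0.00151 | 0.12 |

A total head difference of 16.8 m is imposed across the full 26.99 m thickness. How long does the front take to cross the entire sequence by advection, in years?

6.93

With flow normal to the layers, continuity requires the same specific discharge q through every layer.
Σ(b_i/K_i) = 12.1/8.27 + 2.59/0.172 + 12.3/0.00151 = 8162 d.
q = Δh / Σ(b_i/K_i) = 16.8 / 8162 = 0.002058 m/day.
In each layer the seepage velocity is v_i = q/n_i, so the layer transit time is t_i = b_i·n_i / q:
  layer 1 (medium sand): t_1 = 12.1 × 0.27 / 0.002058 = 1587 d
  layer 2 (weathered basalt): t_2 = 2.59 × 0.18 / 0.002058 = 226.5 d
  layer 3 (sandy clay): t_3 = 12.3 × 0.12 / 0.002058 = 717.1 d
Total t = Σ t_i = 2531 days = 6.929 years.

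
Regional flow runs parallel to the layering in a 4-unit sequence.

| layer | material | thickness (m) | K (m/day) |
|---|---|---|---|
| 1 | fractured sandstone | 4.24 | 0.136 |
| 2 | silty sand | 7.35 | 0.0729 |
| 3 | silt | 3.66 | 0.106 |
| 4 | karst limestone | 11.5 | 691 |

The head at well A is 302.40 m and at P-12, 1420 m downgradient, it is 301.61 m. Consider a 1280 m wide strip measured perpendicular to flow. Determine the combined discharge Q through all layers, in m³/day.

5660

Flow is parallel to layering, so each bed carries its own Darcy discharge and the transmissivities add.
Σ(K_i·b_i) = 0.136×4.24 + 0.0729×7.35 + 0.106×3.66 + 691×11.5 = 7948 m²/day.
Hydraulic gradient i = (302.40 − 301.61) / 1420 = 0.79 / 1420 = 0.0005563.
Q = Σ(K_i·b_i) · W · i = 7948 × 1280 × 0.0005563 = 5660 m³/day.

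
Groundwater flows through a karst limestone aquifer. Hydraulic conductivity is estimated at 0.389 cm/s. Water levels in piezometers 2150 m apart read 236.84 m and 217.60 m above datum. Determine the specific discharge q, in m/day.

3.01

Convert K: 0.389 cm/s × 864 = 336.1 m/day.
Hydraulic gradient i = (236.84 − 217.60) / 2150 = 19.24 / 2150 = 0.008949.
Specific discharge q = K · i = 336.1 × 0.008949 = 3.008 m/day.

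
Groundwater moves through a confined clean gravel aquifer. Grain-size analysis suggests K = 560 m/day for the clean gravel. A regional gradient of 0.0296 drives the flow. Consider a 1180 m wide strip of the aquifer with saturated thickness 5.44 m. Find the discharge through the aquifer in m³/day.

Cross-sectional area A = 1180 × 5.44 = 6419 m².
Hydraulic gradient i = 0.0296.
Darcy's law: Q = K · A · i = 560.0 × 6419 × 0.02960 = 1.064e+05 m³/day.

106000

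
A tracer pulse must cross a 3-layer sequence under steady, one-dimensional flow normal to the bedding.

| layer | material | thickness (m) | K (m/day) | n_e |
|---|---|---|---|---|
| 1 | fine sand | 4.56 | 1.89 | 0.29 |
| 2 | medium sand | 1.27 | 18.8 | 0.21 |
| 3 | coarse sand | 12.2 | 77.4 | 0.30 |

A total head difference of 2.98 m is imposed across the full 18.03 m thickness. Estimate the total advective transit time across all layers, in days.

4.65

With flow normal to the layers, continuity requires the same specific discharge q through every layer.
Σ(b_i/K_i) = 4.56/1.89 + 1.27/18.8 + 12.2/77.4 = 2.638 d.
q = Δh / Σ(b_i/K_i) = 2.98 / 2.638 = 1.130 m/day.
In each layer the seepage velocity is v_i = q/n_i, so the layer transit time is t_i = b_i·n_i / q:
  layer 1 (fine sand): t_1 = 4.56 × 0.29 / 1.130 = 1.171 d
  layer 2 (medium sand): t_2 = 1.27 × 0.21 / 1.130 = 0.2361 d
  layer 3 (coarse sand): t_3 = 12.2 × 0.30 / 1.130 = 3.240 d
Total t = Σ t_i = 4.646 days.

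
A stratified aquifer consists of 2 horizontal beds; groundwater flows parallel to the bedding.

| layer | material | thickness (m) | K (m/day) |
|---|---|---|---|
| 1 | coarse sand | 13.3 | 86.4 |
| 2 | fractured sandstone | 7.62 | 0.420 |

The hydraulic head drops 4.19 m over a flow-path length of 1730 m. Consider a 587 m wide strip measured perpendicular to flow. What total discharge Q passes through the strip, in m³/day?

Flow is parallel to layering, so each bed carries its own Darcy discharge and the transmissivities add.
Σ(K_i·b_i) = 86.4×13.3 + 0.420×7.62 = 1152 m²/day.
Hydraulic gradient i = Δh / L = 4.19 / 1730 = 0.002422.
Q = Σ(K_i·b_i) · W · i = 1152 × 587 × 0.002422 = 1638 m³/day.

1640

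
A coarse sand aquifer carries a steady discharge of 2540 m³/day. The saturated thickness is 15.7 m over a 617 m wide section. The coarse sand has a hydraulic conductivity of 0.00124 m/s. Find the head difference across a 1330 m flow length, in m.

Convert K: 0.00124 m/s × 86400 = 107.1 m/day.
Cross-sectional area A = 617 × 15.7 = 9687 m².
From Q = K·A·i, i = Q / (K·A) = 2540 / (107.1 × 9687) = 0.002447.
Head loss Δh = i · L = 0.002447 × 1330 = 3.255 m.

3.26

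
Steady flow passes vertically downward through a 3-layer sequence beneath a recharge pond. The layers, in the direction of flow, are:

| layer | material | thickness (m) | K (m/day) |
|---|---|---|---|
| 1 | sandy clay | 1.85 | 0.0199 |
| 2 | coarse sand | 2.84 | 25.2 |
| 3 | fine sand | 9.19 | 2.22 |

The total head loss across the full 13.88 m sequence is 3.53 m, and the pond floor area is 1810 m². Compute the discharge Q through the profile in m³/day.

Flow is perpendicular to layering, so the layers act in series and the equivalent K is the thickness-weighted harmonic mean.
Total thickness L = 1.85 + 2.84 + 9.19 = 13.88 m.
Σ(b_i/K_i) = 1.85/0.0199 + 2.84/25.2 + 9.19/2.22 = 97.22 d.
K_eq = L / Σ(b_i/K_i) = 13.88 / 97.22 = 0.1428 m/day.
Q = K_eq · A · (Δh/L) = 0.1428 × 1810 × (3.53/13.88) = 65.72 m³/day.

65.7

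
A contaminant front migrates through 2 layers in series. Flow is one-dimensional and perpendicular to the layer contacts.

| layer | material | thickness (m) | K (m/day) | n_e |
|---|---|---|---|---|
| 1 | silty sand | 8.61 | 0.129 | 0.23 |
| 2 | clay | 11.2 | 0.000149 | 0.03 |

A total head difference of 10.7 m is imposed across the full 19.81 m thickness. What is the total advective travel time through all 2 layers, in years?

44.6

With flow normal to the layers, continuity requires the same specific discharge q through every layer.
Σ(b_i/K_i) = 8.61/0.129 + 11.2/0.000149 = 75235 d.
q = Δh / Σ(b_i/K_i) = 10.7 / 75235 = 0.0001422 m/day.
In each layer the seepage velocity is v_i = q/n_i, so the layer transit time is t_i = b_i·n_i / q:
  layer 1 (silty sand): t_1 = 8.61 × 0.23 / 0.0001422 = 13924 d
  layer 2 (clay): t_2 = 11.2 × 0.03 / 0.0001422 = 2363 d
Total t = Σ t_i = 16287 days = 44.59 years.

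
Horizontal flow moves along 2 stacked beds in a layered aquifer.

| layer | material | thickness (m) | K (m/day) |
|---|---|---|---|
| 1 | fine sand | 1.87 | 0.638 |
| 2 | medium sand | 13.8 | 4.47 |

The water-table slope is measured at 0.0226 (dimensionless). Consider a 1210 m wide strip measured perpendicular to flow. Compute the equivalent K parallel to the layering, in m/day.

Flow is parallel to layering, so each bed carries its own Darcy discharge and the transmissivities add.
Σ(K_i·b_i) = 0.638×1.87 + 4.47×13.8 = 62.88 m²/day.
Total thickness b = 15.67 m, so K_eq = Σ(K_i·b_i)/b = 4.013 m/day.

4.01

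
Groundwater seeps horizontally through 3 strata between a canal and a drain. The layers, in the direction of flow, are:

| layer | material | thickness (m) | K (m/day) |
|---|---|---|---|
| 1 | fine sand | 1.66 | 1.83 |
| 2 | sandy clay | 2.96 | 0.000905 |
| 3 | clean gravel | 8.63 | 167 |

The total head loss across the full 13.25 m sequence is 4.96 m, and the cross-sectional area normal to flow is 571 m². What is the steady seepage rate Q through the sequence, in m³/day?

Flow is perpendicular to layering, so the layers act in series and the equivalent K is the thickness-weighted harmonic mean.
Total thickness L = 1.66 + 2.96 + 8.63 = 13.25 m.
Σ(b_i/K_i) = 1.66/1.83 + 2.96/0.000905 + 8.63/167 = 3272 d.
K_eq = L / Σ(b_i/K_i) = 13.25 / 3272 = 0.004050 m/day.
Q = K_eq · A · (Δh/L) = 0.004050 × 571 × (4.96/13.25) = 0.8657 m³/day.

0.866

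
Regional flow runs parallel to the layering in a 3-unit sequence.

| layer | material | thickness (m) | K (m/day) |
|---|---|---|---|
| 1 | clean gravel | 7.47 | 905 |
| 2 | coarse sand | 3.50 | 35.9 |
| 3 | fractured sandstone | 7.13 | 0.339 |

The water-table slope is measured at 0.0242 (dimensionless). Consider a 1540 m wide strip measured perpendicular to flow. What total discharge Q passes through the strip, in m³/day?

257000

Flow is parallel to layering, so each bed carries its own Darcy discharge and the transmissivities add.
Σ(K_i·b_i) = 905×7.47 + 35.9×3.50 + 0.339×7.13 = 6888 m²/day.
Hydraulic gradient i = 0.0242.
Q = Σ(K_i·b_i) · W · i = 6888 × 1540 × 0.02420 = 2.567e+05 m³/day.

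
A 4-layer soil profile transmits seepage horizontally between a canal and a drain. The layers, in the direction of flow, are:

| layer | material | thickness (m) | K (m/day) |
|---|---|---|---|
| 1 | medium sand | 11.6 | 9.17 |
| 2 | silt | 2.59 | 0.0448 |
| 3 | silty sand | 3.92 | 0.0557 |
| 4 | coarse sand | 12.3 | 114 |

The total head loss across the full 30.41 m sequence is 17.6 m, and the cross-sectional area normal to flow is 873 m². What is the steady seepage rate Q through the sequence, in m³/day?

119

Flow is perpendicular to layering, so the layers act in series and the equivalent K is the thickness-weighted harmonic mean.
Total thickness L = 11.6 + 2.59 + 3.92 + 12.3 = 30.41 m.
Σ(b_i/K_i) = 11.6/9.17 + 2.59/0.0448 + 3.92/0.0557 + 12.3/114 = 129.6 d.
K_eq = L / Σ(b_i/K_i) = 30.41 / 129.6 = 0.2347 m/day.
Q = K_eq · A · (Δh/L) = 0.2347 × 873 × (17.6/30.41) = 118.6 m³/day.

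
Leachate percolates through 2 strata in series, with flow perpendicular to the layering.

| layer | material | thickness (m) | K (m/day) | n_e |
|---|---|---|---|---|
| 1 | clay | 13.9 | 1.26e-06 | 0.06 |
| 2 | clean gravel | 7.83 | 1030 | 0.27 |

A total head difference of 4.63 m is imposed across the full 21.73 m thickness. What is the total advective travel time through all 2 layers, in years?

19200

With flow normal to the layers, continuity requires the same specific discharge q through every layer.
Σ(b_i/K_i) = 13.9/1.26e-06 + 7.83/1030 = 1.103e+07 d.
q = Δh / Σ(b_i/K_i) = 4.63 / 1.103e+07 = 4.197e-07 m/day.
In each layer the seepage velocity is v_i = q/n_i, so the layer transit time is t_i = b_i·n_i / q:
  layer 1 (clay): t_1 = 13.9 × 0.06 / 4.197e-07 = 1.987e+06 d
  layer 2 (clean gravel): t_2 = 7.83 × 0.27 / 4.197e-07 = 5.037e+06 d
Total t = Σ t_i = 7.024e+06 days = 19232 years.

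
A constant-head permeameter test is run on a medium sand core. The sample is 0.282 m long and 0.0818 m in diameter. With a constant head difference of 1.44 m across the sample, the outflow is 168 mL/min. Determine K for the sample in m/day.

9.01

Cross-sectional area A = π·(d/2)² = π × (0.0818/2)² = 0.005255 m².
Convert discharge: 168 mL/min = 2.800e-06 m³/s.
Darcy's law rearranged: K = Q·L / (A·Δh) = 2.800e-06 × 0.282 / (0.005255 × 1.44) = 0.0001043 m/s = 9.015 m/day.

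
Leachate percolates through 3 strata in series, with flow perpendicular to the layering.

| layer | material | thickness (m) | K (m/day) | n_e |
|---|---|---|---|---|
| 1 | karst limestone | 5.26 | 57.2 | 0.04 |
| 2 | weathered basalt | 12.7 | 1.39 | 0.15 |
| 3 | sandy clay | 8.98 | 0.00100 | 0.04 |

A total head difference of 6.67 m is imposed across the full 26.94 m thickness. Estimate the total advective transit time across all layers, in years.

With flow normal to the layers, continuity requires the same specific discharge q through every layer.
Σ(b_i/K_i) = 5.26/57.2 + 12.7/1.39 + 8.98/0.00100 = 8989 d.
q = Δh / Σ(b_i/K_i) = 6.67 / 8989 = 0.0007420 m/day.
In each layer the seepage velocity is v_i = q/n_i, so the layer transit time is t_i = b_i·n_i / q:
  layer 1 (karst limestone): t_1 = 5.26 × 0.04 / 0.0007420 = 283.6 d
  layer 2 (weathered basalt): t_2 = 12.7 × 0.15 / 0.0007420 = 2567 d
  layer 3 (sandy clay): t_3 = 8.98 × 0.04 / 0.0007420 = 484.1 d
Total t = Σ t_i = 3335 days = 9.131 years.

9.13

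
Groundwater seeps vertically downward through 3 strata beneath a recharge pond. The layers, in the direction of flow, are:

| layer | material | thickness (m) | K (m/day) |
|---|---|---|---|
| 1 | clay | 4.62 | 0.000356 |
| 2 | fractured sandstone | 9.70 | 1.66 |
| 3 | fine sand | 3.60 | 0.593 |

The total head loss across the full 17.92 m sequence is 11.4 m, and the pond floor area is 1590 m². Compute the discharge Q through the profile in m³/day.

1.40

Flow is perpendicular to layering, so the layers act in series and the equivalent K is the thickness-weighted harmonic mean.
Total thickness L = 4.62 + 9.70 + 3.60 = 17.92 m.
Σ(b_i/K_i) = 4.62/0.000356 + 9.70/1.66 + 3.60/0.593 = 12989 d.
K_eq = L / Σ(b_i/K_i) = 17.92 / 12989 = 0.001380 m/day.
Q = K_eq · A · (Δh/L) = 0.001380 × 1590 × (11.4/17.92) = 1.395 m³/day.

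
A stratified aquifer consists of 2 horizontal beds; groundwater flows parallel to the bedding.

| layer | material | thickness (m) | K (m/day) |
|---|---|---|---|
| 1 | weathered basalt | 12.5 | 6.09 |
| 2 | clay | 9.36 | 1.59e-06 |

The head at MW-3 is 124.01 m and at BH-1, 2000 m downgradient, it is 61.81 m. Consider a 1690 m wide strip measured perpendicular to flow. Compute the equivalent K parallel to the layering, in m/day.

3.48

Flow is parallel to layering, so each bed carries its own Darcy discharge and the transmissivities add.
Σ(K_i·b_i) = 6.09×12.5 + 1.59e-06×9.36 = 76.13 m²/day.
Total thickness b = 21.86 m, so K_eq = Σ(K_i·b_i)/b = 3.482 m/day.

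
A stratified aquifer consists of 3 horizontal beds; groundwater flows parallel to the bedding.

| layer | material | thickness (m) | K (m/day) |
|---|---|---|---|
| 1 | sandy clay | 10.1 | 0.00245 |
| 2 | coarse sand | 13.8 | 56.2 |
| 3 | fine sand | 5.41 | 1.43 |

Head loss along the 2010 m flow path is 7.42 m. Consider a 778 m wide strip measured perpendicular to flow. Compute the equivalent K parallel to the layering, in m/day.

Flow is parallel to layering, so each bed carries its own Darcy discharge and the transmissivities add.
Σ(K_i·b_i) = 0.00245×10.1 + 56.2×13.8 + 1.43×5.41 = 783.3 m²/day.
Total thickness b = 29.31 m, so K_eq = Σ(K_i·b_i)/b = 26.73 m/day.

26.7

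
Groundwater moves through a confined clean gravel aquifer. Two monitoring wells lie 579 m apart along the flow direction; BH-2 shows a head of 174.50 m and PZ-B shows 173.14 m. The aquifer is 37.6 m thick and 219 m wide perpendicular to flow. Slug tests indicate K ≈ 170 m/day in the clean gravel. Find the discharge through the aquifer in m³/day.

3290

Cross-sectional area A = 219 × 37.6 = 8234 m².
Hydraulic gradient i = (174.50 − 173.14) / 579 = 1.36 / 579 = 0.002349.
Darcy's law: Q = K · A · i = 170.0 × 8234 × 0.002349 = 3288 m³/day.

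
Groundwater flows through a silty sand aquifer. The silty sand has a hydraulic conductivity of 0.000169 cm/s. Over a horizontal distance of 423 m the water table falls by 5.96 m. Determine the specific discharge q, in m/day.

0.00206

Convert K: 0.000169 cm/s × 864 = 0.1460 m/day.
Hydraulic gradient i = Δh / L = 5.96 / 423 = 0.01409.
Specific discharge q = K · i = 0.1460 × 0.01409 = 0.002057 m/day.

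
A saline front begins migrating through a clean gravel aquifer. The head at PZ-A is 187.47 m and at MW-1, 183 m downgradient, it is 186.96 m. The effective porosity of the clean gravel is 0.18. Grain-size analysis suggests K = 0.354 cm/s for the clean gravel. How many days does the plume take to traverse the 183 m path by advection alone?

Convert K: 0.354 cm/s × 864 = 305.9 m/day.
Hydraulic gradient i = (187.47 − 186.96) / 183 = 0.51 / 183 = 0.002787.
Darcy flux q = K · i = 305.9 × 0.002787 = 0.8524 m/day.
Seepage velocity v = q / n_e = 0.8524 / 0.18 = 4.735 m/day.
Travel time t = L / v = 183 / 4.735 = 38.64 days.

38.6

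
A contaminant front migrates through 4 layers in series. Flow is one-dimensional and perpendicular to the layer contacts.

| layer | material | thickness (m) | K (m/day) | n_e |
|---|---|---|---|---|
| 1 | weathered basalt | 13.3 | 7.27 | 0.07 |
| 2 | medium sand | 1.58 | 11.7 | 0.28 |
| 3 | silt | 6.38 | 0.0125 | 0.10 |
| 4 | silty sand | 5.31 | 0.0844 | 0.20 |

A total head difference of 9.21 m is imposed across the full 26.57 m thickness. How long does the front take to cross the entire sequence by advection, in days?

With flow normal to the layers, continuity requires the same specific discharge q through every layer.
Σ(b_i/K_i) = 13.3/7.27 + 1.58/11.7 + 6.38/0.0125 + 5.31/0.0844 = 575.3 d.
q = Δh / Σ(b_i/K_i) = 9.21 / 575.3 = 0.01601 m/day.
In each layer the seepage velocity is v_i = q/n_i, so the layer transit time is t_i = b_i·n_i / q:
  layer 1 (weathered basalt): t_1 = 13.3 × 0.07 / 0.01601 = 58.15 d
  layer 2 (medium sand): t_2 = 1.58 × 0.28 / 0.01601 = 27.63 d
  layer 3 (silt): t_3 = 6.38 × 0.10 / 0.01601 = 39.85 d
  layer 4 (silty sand): t_4 = 5.31 × 0.20 / 0.01601 = 66.34 d
Total t = Σ t_i = 192.0 days.

192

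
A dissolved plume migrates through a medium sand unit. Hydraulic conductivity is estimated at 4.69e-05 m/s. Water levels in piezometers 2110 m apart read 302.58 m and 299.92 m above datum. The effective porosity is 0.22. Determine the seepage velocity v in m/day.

0.0232

Convert K: 4.69e-05 m/s × 86400 = 4.052 m/day.
Hydraulic gradient i = (302.58 − 299.92) / 2110 = 2.66 / 2110 = 0.001261.
Darcy flux q = K · i = 4.052 × 0.001261 = 0.005108 m/day.
Seepage velocity v = q / n_e = 0.005108 / 0.22 = 0.02322 m/day.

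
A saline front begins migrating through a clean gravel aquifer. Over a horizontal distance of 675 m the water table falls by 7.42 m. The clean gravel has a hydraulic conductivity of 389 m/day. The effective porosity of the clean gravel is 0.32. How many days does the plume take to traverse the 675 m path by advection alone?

Hydraulic gradient i = Δh / L = 7.42 / 675 = 0.01099.
Darcy flux q = K · i = 389.0 × 0.01099 = 4.276 m/day.
Seepage velocity v = q / n_e = 4.276 / 0.32 = 13.36 m/day.
Travel time t = L / v = 675 / 13.36 = 50.51 days.

50.5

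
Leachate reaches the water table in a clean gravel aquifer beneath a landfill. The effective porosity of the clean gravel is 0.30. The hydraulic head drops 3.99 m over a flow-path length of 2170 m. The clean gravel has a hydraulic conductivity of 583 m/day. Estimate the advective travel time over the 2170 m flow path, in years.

1.66

Hydraulic gradient i = Δh / L = 3.99 / 2170 = 0.001839.
Darcy flux q = K · i = 583.0 × 0.001839 = 1.072 m/day.
Seepage velocity v = q / n_e = 1.072 / 0.30 = 3.573 m/day.
Travel time t = L / v = 2170 / 3.573 = 607.3 days = 1.663 years.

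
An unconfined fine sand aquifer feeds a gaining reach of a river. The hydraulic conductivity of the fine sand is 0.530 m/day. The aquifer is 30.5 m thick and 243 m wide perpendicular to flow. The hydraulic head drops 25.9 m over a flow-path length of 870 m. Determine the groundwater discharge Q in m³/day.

117

Cross-sectional area A = 243 × 30.5 = 7412 m².
Hydraulic gradient i = Δh / L = 25.9 / 870 = 0.02977.
Darcy's law: Q = K · A · i = 0.5300 × 7412 × 0.02977 = 116.9 m³/day.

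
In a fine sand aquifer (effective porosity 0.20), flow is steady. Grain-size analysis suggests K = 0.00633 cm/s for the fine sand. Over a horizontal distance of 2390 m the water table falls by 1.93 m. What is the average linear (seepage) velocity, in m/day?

0.0221

Convert K: 0.00633 cm/s × 864 = 5.469 m/day.
Hydraulic gradient i = Δh / L = 1.93 / 2390 = 0.0008075.
Darcy flux q = K · i = 5.469 × 0.0008075 = 0.004416 m/day.
Seepage velocity v = q / n_e = 0.004416 / 0.20 = 0.02208 m/day.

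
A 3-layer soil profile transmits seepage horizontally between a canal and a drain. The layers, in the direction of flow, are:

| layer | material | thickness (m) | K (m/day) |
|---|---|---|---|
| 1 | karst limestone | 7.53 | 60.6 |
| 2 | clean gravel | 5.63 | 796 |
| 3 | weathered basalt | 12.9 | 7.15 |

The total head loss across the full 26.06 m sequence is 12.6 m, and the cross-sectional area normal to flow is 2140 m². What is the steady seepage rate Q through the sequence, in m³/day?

Flow is perpendicular to layering, so the layers act in series and the equivalent K is the thickness-weighted harmonic mean.
Total thickness L = 7.53 + 5.63 + 12.9 = 26.06 m.
Σ(b_i/K_i) = 7.53/60.6 + 5.63/796 + 12.9/7.15 = 1.936 d.
K_eq = L / Σ(b_i/K_i) = 26.06 / 1.936 = 13.46 m/day.
Q = K_eq · A · (Δh/L) = 13.46 × 2140 × (12.6/26.06) = 13931 m³/day.

13900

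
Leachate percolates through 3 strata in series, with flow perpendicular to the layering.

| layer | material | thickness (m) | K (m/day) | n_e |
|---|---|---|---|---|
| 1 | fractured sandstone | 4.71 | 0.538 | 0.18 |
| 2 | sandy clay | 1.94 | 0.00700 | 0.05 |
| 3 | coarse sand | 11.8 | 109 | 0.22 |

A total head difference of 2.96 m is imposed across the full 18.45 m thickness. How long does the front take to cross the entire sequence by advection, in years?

0.937

With flow normal to the layers, continuity requires the same specific discharge q through every layer.
Σ(b_i/K_i) = 4.71/0.538 + 1.94/0.00700 + 11.8/109 = 286.0 d.
q = Δh / Σ(b_i/K_i) = 2.96 / 286.0 = 0.01035 m/day.
In each layer the seepage velocity is v_i = q/n_i, so the layer transit time is t_i = b_i·n_i / q:
  layer 1 (fractured sandstone): t_1 = 4.71 × 0.18 / 0.01035 = 81.92 d
  layer 2 (sandy clay): t_2 = 1.94 × 0.05 / 0.01035 = 9.372 d
  layer 3 (coarse sand): t_3 = 11.8 × 0.22 / 0.01035 = 250.8 d
Total t = Σ t_i = 342.1 days = 0.9367 years.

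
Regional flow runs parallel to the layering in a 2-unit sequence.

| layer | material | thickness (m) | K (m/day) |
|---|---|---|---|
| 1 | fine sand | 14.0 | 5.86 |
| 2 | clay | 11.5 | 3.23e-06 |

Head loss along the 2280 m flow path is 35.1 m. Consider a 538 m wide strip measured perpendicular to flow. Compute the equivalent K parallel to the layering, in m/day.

3.22

Flow is parallel to layering, so each bed carries its own Darcy discharge and the transmissivities add.
Σ(K_i·b_i) = 5.86×14.0 + 3.23e-06×11.5 = 82.04 m²/day.
Total thickness b = 25.50 m, so K_eq = Σ(K_i·b_i)/b = 3.217 m/day.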